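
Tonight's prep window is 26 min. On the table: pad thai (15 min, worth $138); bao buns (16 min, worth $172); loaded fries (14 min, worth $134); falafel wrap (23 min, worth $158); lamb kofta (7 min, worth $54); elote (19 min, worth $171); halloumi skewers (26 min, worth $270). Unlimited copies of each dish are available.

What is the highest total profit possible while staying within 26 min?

270

By profit per min: bao buns 10.75, halloumi skewers 10.38, loaded fries 9.57, pad thai 9.20 lead.
Filling by ratio: bao buns + lamb kofta for 226, with 3 min left unused.
Dropping bao buns and lamb kofta frees 23 min; slotting in halloumi skewers (26 min) lifts the total to 270 at 26 min.
Nothing else within 26 min beats 270.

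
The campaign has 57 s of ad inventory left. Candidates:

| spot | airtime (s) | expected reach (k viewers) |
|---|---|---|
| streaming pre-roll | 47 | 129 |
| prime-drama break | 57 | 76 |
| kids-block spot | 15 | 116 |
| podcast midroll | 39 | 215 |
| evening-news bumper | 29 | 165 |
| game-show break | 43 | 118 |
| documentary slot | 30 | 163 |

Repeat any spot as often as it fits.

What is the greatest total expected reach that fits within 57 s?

348

Ranking by ratio (expected reach/s): kids-block spot 7.73, evening-news bumper 5.69, podcast midroll 5.51.
Best packing: 3×kids-block spot — 45 s, 348 total.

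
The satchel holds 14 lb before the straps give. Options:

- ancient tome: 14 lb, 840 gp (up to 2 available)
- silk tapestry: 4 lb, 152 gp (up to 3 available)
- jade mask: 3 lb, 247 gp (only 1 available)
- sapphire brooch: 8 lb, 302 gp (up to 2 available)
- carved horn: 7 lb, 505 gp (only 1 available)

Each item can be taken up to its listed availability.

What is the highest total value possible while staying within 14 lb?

By value per lb: jade mask 82.33, carved horn 72.14, ancient tome 60.00 lead.
Best packing: silk tapestry + jade mask + carved horn — 14 lb, 904 total.

904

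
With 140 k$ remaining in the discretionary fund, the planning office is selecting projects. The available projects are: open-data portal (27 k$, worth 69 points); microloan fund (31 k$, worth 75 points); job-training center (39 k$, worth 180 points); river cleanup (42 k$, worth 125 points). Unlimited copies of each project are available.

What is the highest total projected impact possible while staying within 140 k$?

540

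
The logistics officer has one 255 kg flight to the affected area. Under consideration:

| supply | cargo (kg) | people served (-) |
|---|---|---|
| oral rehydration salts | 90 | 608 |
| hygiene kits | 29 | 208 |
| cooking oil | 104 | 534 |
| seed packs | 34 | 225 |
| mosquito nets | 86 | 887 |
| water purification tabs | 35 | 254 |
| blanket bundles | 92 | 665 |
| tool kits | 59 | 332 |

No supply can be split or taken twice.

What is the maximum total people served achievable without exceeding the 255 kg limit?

2031

By people served per kg: mosquito nets 10.31, water purification tabs 7.26, blanket bundles 7.23 lead.
The ratio heuristic lands on hygiene kits + mosquito nets + water purification tabs + blanket bundles (2014) but leaves 13 kg idle.
Replace hygiene kits with seed packs: the trade gains 17 net, giving 2031 at 247 kg.
The closest alternative, hygiene kits + mosquito nets + water purification tabs + blanket bundles, reaches only 2014.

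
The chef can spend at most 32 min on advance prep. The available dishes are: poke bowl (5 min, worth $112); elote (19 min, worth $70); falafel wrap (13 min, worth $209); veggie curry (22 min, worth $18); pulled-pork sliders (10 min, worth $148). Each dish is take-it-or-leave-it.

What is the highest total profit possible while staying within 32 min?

469

The ratio ordering already packs tightly: poke bowl + falafel wrap + pulled-pork sliders, 28 min, 469.
The closest alternative, falafel wrap + pulled-pork sliders, reaches only 357.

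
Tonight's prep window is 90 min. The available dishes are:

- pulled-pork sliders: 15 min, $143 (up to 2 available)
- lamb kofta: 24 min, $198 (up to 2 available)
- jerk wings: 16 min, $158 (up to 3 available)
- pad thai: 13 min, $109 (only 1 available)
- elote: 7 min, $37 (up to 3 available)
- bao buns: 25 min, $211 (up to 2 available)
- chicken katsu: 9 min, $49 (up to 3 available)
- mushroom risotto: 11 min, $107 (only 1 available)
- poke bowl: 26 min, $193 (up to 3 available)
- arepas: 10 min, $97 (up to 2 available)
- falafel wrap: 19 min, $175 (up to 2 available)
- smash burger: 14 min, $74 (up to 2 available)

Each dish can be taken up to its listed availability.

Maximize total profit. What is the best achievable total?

867

Greedy by ratio would take 3×jerk wings + chicken katsu + mushroom risotto + 2×arepas: 88 min used, total 824.
Dropping chicken katsu and 2×arepas frees 29 min; slotting in 2×pulled-pork sliders (30 min) lifts the total to 867 at 89 min.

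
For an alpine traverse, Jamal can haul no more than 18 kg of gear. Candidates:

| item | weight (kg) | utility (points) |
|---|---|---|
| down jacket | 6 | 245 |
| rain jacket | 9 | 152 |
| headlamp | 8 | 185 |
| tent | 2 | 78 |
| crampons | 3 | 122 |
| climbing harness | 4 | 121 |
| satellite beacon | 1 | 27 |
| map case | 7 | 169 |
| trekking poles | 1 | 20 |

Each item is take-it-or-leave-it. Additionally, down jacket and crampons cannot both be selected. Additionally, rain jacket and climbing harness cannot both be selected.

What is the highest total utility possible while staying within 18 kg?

Ranking by ratio (utility/kg): down jacket 40.83, crampons 40.67, tent 39.00.
Taking down jacket + climbing harness + satellite beacon + map case: 18 kg used, 562 in utility.

562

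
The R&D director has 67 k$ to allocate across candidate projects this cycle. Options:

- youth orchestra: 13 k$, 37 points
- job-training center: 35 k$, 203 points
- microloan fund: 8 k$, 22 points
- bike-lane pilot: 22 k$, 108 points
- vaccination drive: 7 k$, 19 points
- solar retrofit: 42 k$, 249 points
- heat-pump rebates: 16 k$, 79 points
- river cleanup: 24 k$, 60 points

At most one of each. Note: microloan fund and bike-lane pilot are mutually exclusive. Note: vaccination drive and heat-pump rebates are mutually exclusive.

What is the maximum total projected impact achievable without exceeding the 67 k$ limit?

Density check — solar retrofit 5.93, job-training center 5.80, heat-pump rebates 4.94, bike-lane pilot 4.91 are the best per k$.
The ratio heuristic lands on microloan fund + solar retrofit + heat-pump rebates (350) but leaves 1 k$ idle.
Dropping microloan fund and heat-pump rebates frees 24 k$; slotting in bike-lane pilot (22 k$) lifts the total to 357 at 64 k$.

357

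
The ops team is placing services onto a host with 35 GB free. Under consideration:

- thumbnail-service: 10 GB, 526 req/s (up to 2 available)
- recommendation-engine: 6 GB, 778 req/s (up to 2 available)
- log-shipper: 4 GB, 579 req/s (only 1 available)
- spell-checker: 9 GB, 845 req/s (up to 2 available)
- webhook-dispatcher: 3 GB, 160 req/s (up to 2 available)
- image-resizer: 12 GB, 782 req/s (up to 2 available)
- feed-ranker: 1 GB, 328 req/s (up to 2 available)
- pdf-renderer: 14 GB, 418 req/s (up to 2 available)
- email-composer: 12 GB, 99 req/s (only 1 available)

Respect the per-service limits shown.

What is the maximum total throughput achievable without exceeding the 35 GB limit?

4153

The ratio heuristic lands on 2×recommendation-engine + log-shipper + spell-checker + 2×webhook-dispatcher + 2×feed-ranker (3956) but leaves 2 GB idle.
Replace 2×webhook-dispatcher and feed-ranker with spell-checker: the trade gains 197 net, giving 4153 at 35 GB.
Nothing else within 35 GB beats 4153.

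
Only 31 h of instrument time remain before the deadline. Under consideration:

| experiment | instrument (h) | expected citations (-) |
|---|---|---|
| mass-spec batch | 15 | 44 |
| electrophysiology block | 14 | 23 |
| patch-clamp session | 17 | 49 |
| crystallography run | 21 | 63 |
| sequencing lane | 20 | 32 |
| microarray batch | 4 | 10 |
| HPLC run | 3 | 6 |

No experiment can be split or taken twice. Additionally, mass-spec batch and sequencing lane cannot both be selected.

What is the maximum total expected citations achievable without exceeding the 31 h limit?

Crystallography run + microarray batch + HPLC run uses 28 of the 31 h and totals 79.
The spare 3 h is too small for any remaining experiment, and no feasible exchange beats 79.

79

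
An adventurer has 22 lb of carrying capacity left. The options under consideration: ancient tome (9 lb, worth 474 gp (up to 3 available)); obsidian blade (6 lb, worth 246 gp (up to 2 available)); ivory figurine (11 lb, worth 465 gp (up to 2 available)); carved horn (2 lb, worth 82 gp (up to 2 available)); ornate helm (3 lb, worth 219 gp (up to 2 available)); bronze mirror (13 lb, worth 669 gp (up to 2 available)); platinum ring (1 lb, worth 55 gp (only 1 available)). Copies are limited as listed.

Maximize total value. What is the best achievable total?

A density-first pass picks ancient tome + obsidian blade + 2×ornate helm + platinum ring — 1213 at 22 lb.
The 15 lb tied up in ancient tome and obsidian blade is better spent on carved horn + bronze mirror — total rises to 1244 (22 lb).
Nothing else within 22 lb beats 1244.

1244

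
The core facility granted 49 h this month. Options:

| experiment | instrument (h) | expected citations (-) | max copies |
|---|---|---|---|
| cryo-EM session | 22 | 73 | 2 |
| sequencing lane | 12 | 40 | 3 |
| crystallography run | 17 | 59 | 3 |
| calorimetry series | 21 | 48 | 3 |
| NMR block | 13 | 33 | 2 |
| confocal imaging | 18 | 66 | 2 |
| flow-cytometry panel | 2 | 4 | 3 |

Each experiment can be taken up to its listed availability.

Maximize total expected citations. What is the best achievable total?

172

Density check — confocal imaging 3.67, crystallography run 3.47, sequencing lane 3.33 are the best per h.
Best packing: sequencing lane + 2×confocal imaging — 48 h, 172 total.
Every other selection either busts 49 h or exceeds an availability limit or fails to beat 172.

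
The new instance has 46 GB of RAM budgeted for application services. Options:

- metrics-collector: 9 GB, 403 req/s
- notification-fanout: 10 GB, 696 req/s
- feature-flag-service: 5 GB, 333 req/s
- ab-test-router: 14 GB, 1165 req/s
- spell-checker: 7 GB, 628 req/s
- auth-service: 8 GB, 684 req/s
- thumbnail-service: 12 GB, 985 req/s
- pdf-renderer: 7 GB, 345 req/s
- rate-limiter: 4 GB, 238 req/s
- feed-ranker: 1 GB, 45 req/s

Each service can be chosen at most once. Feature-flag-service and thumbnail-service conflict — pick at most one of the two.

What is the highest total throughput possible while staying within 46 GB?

Ab-test-router + spell-checker + auth-service + thumbnail-service + rate-limiter + feed-ranker uses 46 of the 46 GB and totals 3745.
That's the maximum — no feasible swap from here does better than 3745.

3745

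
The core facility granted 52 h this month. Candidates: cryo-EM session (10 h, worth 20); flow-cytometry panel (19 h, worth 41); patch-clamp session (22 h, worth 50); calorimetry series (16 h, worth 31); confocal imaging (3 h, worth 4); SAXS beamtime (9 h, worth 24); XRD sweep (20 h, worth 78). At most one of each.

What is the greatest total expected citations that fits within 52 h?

Patch-clamp session + SAXS beamtime + XRD sweep uses 51 of the 52 h and totals 152.
Next best is cryo-EM session + patch-clamp session + XRD sweep at 148 (52 h) — short by 4.

152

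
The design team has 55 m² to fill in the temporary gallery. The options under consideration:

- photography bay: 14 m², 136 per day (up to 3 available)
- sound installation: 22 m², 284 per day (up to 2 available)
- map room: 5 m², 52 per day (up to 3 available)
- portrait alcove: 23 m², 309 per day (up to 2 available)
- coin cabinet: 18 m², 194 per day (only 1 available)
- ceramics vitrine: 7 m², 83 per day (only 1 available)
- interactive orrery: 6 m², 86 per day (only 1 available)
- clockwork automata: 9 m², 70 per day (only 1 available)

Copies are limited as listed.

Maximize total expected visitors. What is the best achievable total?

706

Density check — interactive orrery 14.33, portrait alcove 13.43, sound installation 12.91 are the best per m².
Taking the top-ratio exhibits first gives 2×portrait alcove + interactive orrery for 704 (52 m²).
Dropping 2×portrait alcove frees 46 m²; slotting in 2×sound installation + map room (49 m²) lifts the total to 706 at 55 m².
That's the maximum — no swap from here does better than 706.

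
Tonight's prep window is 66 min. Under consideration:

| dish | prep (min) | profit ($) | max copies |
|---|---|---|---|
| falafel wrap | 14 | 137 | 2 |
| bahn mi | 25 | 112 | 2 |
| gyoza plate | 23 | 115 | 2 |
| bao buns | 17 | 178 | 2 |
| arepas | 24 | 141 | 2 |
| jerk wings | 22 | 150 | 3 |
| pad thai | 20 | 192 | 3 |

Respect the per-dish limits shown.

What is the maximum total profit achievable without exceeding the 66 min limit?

Ranking by ratio (profit/min): bao buns 10.47, falafel wrap 9.79, pad thai 9.60, jerk wings 6.82.
Taking the top-ratio dishes first gives 2×falafel wrap + 2×bao buns for 630 (62 min).
Dropping bao buns frees 17 min; slotting in pad thai (20 min) lifts the total to 644 at 65 min.
Nothing else within 66 min beats 644.

644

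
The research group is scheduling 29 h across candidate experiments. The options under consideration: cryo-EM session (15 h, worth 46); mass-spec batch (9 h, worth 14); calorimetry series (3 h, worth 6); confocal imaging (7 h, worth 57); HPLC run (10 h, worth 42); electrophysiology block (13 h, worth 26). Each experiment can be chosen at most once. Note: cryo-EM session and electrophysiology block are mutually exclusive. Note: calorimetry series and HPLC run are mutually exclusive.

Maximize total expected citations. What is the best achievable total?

Best packing: mass-spec batch + confocal imaging + HPLC run — 26 h, 113 total.

113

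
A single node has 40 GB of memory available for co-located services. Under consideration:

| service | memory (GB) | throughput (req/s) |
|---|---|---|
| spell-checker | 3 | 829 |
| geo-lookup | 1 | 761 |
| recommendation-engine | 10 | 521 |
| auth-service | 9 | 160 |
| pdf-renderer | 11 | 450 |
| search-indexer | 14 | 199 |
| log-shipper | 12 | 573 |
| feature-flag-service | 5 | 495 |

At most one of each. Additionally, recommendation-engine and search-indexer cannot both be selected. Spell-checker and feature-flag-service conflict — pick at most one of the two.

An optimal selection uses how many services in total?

5

The maximum throughput within 40 GB is 3134.
spell-checker + geo-lookup + recommendation-engine + pdf-renderer + log-shipper hits 3134 at 37 GB.
Any selection reaching 3134 contains exactly 5 services.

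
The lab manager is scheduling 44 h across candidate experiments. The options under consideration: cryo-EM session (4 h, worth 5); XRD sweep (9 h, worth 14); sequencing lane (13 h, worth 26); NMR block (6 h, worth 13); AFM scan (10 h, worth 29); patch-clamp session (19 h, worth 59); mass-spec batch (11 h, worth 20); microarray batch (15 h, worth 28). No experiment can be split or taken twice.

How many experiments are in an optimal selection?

3

The maximum expected citations within 44 h is 116.
For example AFM scan + patch-clamp session + microarray batch achieves it, using 44 h.
Every optimal selection uses 3 experiments.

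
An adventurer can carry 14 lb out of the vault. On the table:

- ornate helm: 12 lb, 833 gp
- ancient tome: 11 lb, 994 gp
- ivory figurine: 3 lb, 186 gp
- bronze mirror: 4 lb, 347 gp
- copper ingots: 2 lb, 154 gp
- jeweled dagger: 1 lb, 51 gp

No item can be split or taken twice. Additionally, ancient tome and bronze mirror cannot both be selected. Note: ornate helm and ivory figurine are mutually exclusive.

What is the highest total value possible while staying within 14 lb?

The ratio ordering already packs tightly: ancient tome + copper ingots + jeweled dagger, 14 lb, 1199.
Every other selection either busts 14 lb or breaks a pairing rule or fails to beat 1199.

1199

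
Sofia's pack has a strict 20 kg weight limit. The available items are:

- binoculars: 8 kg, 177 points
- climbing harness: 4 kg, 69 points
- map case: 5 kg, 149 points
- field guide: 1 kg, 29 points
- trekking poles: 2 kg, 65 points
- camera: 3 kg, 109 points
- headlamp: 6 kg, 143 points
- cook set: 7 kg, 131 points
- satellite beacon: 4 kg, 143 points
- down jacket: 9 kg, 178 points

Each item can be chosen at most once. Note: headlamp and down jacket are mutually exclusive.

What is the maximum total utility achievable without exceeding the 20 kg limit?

Filling by ratio: climbing harness + map case + field guide + trekking poles + camera + satellite beacon for 564, with 1 kg left unused.
Replace climbing harness and field guide with headlamp: the trade gains 45 net, giving 609 at 20 kg.

609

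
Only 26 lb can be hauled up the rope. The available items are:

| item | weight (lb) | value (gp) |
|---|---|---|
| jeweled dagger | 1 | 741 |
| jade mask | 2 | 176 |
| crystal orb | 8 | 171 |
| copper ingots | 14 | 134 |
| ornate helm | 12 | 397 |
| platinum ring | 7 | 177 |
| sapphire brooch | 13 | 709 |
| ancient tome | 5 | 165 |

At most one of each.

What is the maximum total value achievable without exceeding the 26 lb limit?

The ratio heuristic lands on jeweled dagger + jade mask + sapphire brooch + ancient tome (1791) but leaves 5 lb idle.
Replace jade mask and ancient tome with ornate helm: the trade gains 56 net, giving 1847 at 26 lb.
Runner-up jeweled dagger + jade mask + platinum ring + sapphire brooch tops out at 1803.

1847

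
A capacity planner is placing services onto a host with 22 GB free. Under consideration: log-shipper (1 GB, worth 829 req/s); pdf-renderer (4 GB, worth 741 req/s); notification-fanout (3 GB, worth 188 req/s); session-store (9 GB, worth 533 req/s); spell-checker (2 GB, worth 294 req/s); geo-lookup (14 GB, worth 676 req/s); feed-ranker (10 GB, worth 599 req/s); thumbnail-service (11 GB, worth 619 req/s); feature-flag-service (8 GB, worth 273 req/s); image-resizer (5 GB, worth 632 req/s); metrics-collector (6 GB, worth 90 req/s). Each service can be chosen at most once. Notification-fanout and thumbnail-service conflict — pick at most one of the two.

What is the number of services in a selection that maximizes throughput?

5

Optimal total is 3095.
log-shipper + pdf-renderer + spell-checker + feed-ranker + image-resizer hits 3095 at 22 GB.
Every optimal selection uses 5 services.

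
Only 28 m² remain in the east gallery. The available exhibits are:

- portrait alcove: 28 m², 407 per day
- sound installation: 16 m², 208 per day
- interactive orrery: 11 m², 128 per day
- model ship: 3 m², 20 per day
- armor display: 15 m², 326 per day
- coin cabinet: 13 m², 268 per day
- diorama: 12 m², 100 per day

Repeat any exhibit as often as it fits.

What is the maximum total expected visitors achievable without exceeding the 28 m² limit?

Ranking by ratio (expected visitors/m²): armor display 21.73, coin cabinet 20.62, portrait alcove 14.54.
Best packing: armor display + coin cabinet — 28 m², 594 total.
No other feasible combination exceeds 594.

594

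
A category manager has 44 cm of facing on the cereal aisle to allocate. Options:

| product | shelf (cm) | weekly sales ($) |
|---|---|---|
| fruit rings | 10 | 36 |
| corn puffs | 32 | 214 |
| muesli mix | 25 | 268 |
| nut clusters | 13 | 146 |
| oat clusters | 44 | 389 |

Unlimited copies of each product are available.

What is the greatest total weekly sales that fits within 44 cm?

438

Density check — nut clusters 11.23, muesli mix 10.72, oat clusters 8.84 are the best per cm.
3×nut clusters uses 39 of the 44 cm and totals 438.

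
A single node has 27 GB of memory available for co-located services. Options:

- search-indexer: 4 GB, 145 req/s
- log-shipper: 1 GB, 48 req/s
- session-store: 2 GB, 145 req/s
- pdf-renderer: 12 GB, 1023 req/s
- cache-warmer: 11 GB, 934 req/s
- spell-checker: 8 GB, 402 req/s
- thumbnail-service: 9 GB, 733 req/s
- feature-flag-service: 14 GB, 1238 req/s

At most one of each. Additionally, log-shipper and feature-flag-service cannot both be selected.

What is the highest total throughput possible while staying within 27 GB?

Best packing: session-store + cache-warmer + feature-flag-service — 27 GB, 2317 total.
An exhaustive check of the 256 subsets confirms 2317.

2317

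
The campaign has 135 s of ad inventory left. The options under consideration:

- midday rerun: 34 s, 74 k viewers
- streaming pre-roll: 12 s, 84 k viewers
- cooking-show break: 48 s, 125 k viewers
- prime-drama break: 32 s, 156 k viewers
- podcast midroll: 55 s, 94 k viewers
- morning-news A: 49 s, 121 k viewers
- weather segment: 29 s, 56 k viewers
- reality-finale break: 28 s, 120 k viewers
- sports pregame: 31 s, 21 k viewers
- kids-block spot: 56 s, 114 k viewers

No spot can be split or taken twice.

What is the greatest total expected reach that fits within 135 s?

By expected reach per s: streaming pre-roll 7.00, prime-drama break 4.88, reality-finale break 4.29, cooking-show break 2.60 lead.
Taking the top-ratio spots first gives streaming pre-roll + cooking-show break + prime-drama break + reality-finale break for 485 (120 s).
The 48 s tied up in cooking-show break is better spent on midday rerun + weather segment — total rises to 490 (135 s).
Every other selection either busts 135 s or fails to beat 490.

490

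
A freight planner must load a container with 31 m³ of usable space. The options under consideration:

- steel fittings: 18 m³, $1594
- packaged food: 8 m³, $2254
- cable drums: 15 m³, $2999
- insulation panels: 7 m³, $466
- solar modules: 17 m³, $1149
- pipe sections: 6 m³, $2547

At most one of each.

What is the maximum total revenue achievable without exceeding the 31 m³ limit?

7800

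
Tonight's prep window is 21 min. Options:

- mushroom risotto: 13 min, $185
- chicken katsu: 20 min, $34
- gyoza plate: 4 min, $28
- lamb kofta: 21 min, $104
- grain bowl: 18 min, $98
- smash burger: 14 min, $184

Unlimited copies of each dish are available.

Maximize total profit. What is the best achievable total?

241

Ranking by ratio (profit/min): mushroom risotto 14.23, smash burger 13.14, gyoza plate 7.00, grain bowl 5.44.
Best packing: mushroom risotto + 2×gyoza plate — 21 min, 241 total.
Every other selection either busts 21 min or fails to beat 241.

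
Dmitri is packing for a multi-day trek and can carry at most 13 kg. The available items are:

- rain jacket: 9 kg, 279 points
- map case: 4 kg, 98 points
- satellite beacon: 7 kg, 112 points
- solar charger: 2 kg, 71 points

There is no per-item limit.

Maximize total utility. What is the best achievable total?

426

Density check — solar charger 35.50, rain jacket 31.00, map case 24.50, satellite beacon 16.00 are the best per kg.
Taking 6×solar charger: 12 kg used, 426 in utility.
No other feasible combination exceeds 426.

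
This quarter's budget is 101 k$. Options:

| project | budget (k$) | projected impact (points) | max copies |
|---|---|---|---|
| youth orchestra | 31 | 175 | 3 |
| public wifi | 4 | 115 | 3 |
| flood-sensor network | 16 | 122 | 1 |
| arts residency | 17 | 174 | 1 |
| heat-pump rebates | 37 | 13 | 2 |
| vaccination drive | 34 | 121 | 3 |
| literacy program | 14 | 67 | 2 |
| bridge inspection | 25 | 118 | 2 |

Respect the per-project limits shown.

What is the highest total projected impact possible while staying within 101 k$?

Filling by ratio: youth orchestra + 3×public wifi + flood-sensor network + arts residency + literacy program for 883, with 11 k$ left unused.
Replace literacy program with bridge inspection: the trade gains 51 net, giving 934 at 101 k$.
That's the maximum — no swap from here does better than 934.

934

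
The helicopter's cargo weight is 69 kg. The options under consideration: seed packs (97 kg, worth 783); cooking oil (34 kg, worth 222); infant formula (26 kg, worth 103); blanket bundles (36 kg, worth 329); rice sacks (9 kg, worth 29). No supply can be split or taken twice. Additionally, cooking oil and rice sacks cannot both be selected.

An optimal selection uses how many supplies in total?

2

Best achievable people served is 432.
For example infant formula + blanket bundles achieves it, using 62 kg.
Any selection reaching 432 contains exactly 2 supplies.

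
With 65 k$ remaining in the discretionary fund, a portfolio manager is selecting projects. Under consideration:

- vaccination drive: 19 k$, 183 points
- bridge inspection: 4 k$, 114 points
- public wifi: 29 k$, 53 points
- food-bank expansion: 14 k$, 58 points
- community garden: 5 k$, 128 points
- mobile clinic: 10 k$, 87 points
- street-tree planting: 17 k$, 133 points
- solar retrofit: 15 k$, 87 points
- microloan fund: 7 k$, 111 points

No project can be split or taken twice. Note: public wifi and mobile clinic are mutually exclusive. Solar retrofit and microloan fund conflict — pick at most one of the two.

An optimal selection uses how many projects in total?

The maximum projected impact within 65 k$ is 756.
For example vaccination drive + bridge inspection + community garden + mobile clinic + street-tree planting + microloan fund achieves it, using 62 k$.
Any selection reaching 756 contains exactly 6 projects.

6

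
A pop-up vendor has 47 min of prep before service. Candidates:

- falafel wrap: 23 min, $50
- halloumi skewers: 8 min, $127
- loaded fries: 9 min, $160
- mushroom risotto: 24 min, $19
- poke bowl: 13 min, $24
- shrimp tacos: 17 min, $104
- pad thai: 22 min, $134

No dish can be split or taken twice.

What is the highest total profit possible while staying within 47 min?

421

Ranking by ratio (profit/min): loaded fries 17.78, halloumi skewers 15.88, shrimp tacos 6.12.
Taking the top-ratio dishes first gives halloumi skewers + loaded fries + poke bowl + shrimp tacos for 415 (47 min).
Dropping poke bowl and shrimp tacos frees 30 min; slotting in pad thai (22 min) lifts the total to 421 at 39 min.
No other feasible combination exceeds 421.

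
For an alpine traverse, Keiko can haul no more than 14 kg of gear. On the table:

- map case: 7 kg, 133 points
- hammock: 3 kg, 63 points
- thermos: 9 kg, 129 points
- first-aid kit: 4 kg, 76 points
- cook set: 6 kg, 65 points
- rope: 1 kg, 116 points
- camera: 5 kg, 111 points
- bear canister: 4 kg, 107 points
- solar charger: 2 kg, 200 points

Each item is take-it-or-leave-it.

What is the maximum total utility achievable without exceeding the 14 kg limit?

562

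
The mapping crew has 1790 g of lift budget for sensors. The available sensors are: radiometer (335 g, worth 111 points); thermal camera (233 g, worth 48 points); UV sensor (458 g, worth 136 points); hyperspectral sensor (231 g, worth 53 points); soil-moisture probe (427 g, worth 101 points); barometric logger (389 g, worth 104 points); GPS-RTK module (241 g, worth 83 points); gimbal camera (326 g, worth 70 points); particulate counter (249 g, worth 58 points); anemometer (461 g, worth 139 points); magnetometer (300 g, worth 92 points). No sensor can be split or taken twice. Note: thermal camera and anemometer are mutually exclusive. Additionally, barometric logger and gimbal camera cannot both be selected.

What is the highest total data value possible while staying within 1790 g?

531

Filling by ratio: radiometer + barometric logger + GPS-RTK module + anemometer + magnetometer for 529, with 64 g left unused.
Replace barometric logger and GPS-RTK module with UV sensor + hyperspectral sensor: the trade gains 2 net, giving 531 at 1785 g.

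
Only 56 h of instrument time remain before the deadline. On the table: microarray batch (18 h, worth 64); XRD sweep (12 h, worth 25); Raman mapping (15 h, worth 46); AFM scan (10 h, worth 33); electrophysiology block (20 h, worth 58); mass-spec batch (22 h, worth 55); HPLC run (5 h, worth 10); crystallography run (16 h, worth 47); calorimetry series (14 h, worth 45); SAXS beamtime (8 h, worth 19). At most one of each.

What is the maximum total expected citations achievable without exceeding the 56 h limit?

A density-first pass picks microarray batch + AFM scan + HPLC run + calorimetry series + SAXS beamtime — 171 at 55 h.
Dropping AFM scan and HPLC run frees 15 h; slotting in crystallography run (16 h) lifts the total to 175 at 56 h.

175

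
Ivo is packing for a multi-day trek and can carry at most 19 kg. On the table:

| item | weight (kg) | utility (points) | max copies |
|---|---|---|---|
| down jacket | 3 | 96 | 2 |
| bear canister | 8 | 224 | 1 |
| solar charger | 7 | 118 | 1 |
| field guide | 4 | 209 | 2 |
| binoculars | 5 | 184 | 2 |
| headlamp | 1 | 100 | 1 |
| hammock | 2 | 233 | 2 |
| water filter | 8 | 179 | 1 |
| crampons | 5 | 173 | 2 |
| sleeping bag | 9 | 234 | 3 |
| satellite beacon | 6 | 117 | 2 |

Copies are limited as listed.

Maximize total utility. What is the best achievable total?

Taking the top-ratio items first gives 2×field guide + binoculars + headlamp + 2×hammock for 1168 (18 kg).
Dropping binoculars frees 5 kg; slotting in 2×down jacket (6 kg) lifts the total to 1176 at 19 kg.

1176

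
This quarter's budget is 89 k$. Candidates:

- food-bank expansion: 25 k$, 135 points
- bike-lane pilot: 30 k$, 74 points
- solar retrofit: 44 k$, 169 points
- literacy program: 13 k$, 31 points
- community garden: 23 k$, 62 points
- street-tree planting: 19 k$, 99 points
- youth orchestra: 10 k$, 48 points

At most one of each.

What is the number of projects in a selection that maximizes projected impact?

3

The maximum projected impact within 89 k$ is 403.
For example food-bank expansion + solar retrofit + street-tree planting achieves it, using 88 k$.
Every optimal selection uses 3 projects.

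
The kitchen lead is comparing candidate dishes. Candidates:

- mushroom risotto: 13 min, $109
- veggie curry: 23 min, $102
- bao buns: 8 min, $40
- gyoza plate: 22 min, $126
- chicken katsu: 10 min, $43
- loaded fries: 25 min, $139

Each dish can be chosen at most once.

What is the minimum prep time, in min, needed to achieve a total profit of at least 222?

Minimise min subject to total profit ≥ 222.
mushroom risotto + gyoza plate: 235 profit at 35 min.
No combination under 35 min hits 222.

35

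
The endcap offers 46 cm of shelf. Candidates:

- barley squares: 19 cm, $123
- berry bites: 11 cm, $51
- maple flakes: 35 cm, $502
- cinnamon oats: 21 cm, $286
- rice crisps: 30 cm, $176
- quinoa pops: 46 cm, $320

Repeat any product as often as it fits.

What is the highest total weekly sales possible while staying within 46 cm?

Greedy by ratio would take berry bites + maple flakes: 46 cm used, total 553.
The 46 cm tied up in berry bites and maple flakes is better spent on 2×cinnamon oats — total rises to 572 (42 cm).

572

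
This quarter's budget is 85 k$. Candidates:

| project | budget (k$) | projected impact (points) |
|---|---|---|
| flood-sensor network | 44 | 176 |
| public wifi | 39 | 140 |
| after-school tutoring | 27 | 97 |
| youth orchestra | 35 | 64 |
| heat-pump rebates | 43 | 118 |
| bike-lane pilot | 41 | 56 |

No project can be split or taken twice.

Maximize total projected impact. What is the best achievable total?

316

Filling by ratio: flood-sensor network + after-school tutoring for 273, with 14 k$ left unused.
The 27 k$ tied up in after-school tutoring is better spent on public wifi — total rises to 316 (83 k$).
Every other selection either busts 85 k$ or fails to beat 316.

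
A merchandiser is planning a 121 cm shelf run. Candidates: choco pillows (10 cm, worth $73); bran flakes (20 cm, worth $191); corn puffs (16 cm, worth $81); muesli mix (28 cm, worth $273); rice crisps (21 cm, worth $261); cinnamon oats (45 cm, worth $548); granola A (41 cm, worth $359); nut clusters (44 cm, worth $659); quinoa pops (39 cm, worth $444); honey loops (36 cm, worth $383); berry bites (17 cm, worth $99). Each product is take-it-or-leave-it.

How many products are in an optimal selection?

4

Optimal total is 1541.
For example choco pillows + rice crisps + cinnamon oats + nut clusters achieves it, using 120 cm.
Any selection reaching 1541 contains exactly 4 products.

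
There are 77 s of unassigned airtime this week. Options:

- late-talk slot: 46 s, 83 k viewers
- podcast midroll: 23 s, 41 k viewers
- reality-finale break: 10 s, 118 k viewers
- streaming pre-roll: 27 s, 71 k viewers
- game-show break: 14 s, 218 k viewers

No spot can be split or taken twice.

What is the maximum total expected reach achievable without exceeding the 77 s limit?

Taking podcast midroll + reality-finale break + streaming pre-roll + game-show break: 74 s used, 448 in expected reach.
Runner-up late-talk slot + reality-finale break + game-show break tops out at 419.

448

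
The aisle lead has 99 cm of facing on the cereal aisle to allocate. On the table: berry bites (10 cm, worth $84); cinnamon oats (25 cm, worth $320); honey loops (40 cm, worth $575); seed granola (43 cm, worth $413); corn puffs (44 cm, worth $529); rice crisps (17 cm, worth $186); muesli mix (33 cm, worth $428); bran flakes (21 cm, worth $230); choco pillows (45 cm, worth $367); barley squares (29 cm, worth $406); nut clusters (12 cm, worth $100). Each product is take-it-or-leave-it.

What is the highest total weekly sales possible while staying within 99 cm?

1323

Greedy by ratio would take cinnamon oats + honey loops + barley squares: 94 cm used, total 1301.
Dropping barley squares frees 29 cm; slotting in muesli mix (33 cm) lifts the total to 1323 at 98 cm.
Every other selection either busts 99 cm or fails to beat 1323.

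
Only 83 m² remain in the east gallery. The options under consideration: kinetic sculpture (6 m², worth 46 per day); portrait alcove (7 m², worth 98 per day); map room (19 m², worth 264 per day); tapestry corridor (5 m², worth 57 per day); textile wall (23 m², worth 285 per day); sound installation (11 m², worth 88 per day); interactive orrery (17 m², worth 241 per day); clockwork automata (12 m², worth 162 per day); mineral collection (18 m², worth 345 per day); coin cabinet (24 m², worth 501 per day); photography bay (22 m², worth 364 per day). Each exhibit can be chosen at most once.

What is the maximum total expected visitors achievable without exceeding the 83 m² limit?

Density check — coin cabinet 20.88, mineral collection 19.17, photography bay 16.55 are the best per m².
Taking the top-ratio exhibits first gives interactive orrery + mineral collection + coin cabinet + photography bay for 1451 (81 m²).
Dropping interactive orrery frees 17 m²; slotting in map room (19 m²) lifts the total to 1474 at 83 m².

1474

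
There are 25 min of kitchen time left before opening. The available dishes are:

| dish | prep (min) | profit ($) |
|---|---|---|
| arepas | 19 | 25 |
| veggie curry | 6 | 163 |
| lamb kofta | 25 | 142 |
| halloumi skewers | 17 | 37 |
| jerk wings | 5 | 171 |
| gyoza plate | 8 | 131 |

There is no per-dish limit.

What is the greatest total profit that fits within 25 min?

855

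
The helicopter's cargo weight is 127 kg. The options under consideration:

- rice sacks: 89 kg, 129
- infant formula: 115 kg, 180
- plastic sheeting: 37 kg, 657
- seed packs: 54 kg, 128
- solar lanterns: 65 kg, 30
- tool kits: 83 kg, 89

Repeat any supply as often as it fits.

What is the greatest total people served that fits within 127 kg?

Ranking by ratio (people served/kg): plastic sheeting 17.76, seed packs 2.37, infant formula 1.57, rice sacks 1.45.
Best packing: 3×plastic sheeting — 111 kg, 1971 total.
Nothing else within 127 kg beats 1971.

1971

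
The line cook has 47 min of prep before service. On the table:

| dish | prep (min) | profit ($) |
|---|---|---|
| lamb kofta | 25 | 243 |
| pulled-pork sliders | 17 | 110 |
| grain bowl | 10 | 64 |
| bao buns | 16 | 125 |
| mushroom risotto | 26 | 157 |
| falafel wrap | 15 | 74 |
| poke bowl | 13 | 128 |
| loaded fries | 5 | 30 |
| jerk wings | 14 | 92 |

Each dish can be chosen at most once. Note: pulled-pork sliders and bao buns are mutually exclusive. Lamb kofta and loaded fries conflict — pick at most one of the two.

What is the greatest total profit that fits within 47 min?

371

Best packing: lamb kofta + poke bowl — 38 min, 371 total.
Every other selection either busts 47 min or breaks a pairing rule or fails to beat 371.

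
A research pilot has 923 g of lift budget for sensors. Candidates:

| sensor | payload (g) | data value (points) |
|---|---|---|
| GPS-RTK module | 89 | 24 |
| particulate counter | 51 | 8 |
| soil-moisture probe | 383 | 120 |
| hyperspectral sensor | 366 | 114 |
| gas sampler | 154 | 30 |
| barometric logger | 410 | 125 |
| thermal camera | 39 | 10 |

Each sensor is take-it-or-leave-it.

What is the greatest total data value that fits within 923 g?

The ratio heuristic lands on GPS-RTK module + soil-moisture probe + hyperspectral sensor + thermal camera (268) but leaves 46 g idle.
The 366 g tied up in hyperspectral sensor is better spent on barometric logger — total rises to 279 (921 g).
Runner-up GPS-RTK module + hyperspectral sensor + barometric logger + thermal camera tops out at 273.

279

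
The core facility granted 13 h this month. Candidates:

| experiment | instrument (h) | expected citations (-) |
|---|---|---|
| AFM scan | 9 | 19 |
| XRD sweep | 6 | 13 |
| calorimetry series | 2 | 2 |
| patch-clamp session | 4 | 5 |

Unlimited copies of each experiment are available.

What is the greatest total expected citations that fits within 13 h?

Ranking by ratio (expected citations/h): XRD sweep 2.17, AFM scan 2.11, patch-clamp session 1.25.
The ratio ordering already packs tightly: 2×XRD sweep, 12 h, 26.
That's the maximum — no swap from here does better than 26.

26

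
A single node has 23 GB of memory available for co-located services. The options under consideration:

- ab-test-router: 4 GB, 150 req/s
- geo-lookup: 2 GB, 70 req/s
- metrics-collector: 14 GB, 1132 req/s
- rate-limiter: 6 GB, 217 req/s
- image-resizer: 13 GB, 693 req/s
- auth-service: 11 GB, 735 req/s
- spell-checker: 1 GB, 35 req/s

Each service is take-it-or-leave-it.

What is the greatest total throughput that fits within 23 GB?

1454

Taking the top-ratio services first gives ab-test-router + geo-lookup + metrics-collector + spell-checker for 1387 (21 GB).
The 4 GB tied up in ab-test-router is better spent on rate-limiter — total rises to 1454 (23 GB).
That's the maximum — no swap from here does better than 1454.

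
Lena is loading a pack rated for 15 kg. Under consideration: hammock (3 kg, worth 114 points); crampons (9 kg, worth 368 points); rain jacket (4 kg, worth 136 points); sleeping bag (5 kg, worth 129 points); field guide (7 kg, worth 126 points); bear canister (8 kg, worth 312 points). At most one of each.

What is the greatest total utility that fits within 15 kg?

562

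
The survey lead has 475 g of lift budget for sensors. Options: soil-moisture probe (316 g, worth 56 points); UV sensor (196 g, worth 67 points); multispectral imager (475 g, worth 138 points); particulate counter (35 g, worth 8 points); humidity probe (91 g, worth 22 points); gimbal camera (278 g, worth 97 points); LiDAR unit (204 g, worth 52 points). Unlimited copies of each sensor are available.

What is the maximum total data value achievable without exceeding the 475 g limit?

164

The ratio ordering already packs tightly: UV sensor + gimbal camera, 474 g, 164.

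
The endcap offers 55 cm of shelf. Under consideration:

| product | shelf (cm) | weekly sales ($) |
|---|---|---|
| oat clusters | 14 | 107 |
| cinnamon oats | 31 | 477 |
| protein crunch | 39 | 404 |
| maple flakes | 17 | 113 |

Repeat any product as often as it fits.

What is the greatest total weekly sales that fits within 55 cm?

590

Taking the top-ratio products first gives oat clusters + cinnamon oats for 584 (45 cm).
Replace oat clusters with maple flakes: the trade gains 6 net, giving 590 at 48 cm.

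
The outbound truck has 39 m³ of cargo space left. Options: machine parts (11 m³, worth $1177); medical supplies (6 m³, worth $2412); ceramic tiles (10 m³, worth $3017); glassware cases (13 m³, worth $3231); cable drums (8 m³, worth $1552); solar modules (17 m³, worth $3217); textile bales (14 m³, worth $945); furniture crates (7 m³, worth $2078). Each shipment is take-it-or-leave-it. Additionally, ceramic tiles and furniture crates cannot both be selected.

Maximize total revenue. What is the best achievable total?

Density check — medical supplies 402.00, ceramic tiles 301.70, furniture crates 296.86 are the best per m³.
Medical supplies + ceramic tiles + glassware cases + cable drums uses 37 of the 39 m³ and totals 10212.

10212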